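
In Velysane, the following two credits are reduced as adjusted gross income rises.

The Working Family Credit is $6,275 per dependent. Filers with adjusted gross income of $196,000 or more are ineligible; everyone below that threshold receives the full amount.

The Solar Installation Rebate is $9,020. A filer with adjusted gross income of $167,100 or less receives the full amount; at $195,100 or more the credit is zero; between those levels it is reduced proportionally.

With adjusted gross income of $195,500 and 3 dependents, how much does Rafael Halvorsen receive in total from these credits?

Working Family Credit: base = 3 × $6,275 = $18,825. $195,500 is below the $196,000 cutoff, so the full $18,825 applies.
Solar Installation Rebate: $195,500 is at or above $195,100, so the credit is $0.
Total: $18,825 + $0 = $18,825.

$18,825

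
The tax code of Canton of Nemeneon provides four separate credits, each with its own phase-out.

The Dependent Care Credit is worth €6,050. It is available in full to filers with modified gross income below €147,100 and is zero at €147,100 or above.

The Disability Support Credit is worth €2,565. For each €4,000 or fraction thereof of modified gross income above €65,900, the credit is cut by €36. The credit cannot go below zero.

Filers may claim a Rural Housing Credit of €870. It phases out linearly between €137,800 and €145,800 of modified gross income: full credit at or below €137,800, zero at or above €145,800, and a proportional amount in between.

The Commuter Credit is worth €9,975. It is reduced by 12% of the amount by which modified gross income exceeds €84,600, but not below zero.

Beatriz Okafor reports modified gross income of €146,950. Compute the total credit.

Dependent Care Credit: €146,950 is below the €147,100 cutoff, so the full €6,050 applies.
Disability Support Credit: income exceeds €65,900 by €81,050, which is 21 full-or-partial €4,000 increments; reduction = 21 × €36 = €756, leaving €1,809.
Rural Housing Credit: €146,950 is at or above €145,800, so the credit is €0.
Commuter Credit: 12% of the €62,350 excess over €84,600 is €7,482; credit = €9,975 − €7,482 = €2,493.
Total: €6,050 + €1,809 + €0 + €2,493 = €10,352.

€10,352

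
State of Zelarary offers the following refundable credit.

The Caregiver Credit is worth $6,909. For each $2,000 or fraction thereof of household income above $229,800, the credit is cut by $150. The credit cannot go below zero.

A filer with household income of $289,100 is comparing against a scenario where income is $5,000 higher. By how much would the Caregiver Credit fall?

At $289,100 — income exceeds $229,800 by $59,300, which is 30 full-or-partial $2,000 increments; reduction = 30 × $150 = $4,500, leaving $2,409.
At $294,100 — income exceeds $229,800 by $64,300, which is 33 full-or-partial $2,000 increments; reduction = 33 × $150 = $4,950, leaving $1,959.
Lost: $2,409 − $1,959 = $450.

$450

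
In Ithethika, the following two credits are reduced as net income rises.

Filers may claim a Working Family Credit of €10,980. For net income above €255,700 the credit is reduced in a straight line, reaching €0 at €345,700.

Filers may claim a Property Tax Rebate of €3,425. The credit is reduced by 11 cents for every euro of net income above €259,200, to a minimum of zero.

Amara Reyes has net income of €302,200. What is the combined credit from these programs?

€5,307

Working Family Credit: €302,200 is €46,500 into a €90,000 phase-out range, leaving 43,500/90,000 of the credit: €10,980 × 43,500/90,000 = €5,307.
Property Tax Rebate: 11% of the €43,000 excess over €259,200 is €4,730 ≥ base, so the credit is €0.
Total: €5,307 + €0 = €5,307.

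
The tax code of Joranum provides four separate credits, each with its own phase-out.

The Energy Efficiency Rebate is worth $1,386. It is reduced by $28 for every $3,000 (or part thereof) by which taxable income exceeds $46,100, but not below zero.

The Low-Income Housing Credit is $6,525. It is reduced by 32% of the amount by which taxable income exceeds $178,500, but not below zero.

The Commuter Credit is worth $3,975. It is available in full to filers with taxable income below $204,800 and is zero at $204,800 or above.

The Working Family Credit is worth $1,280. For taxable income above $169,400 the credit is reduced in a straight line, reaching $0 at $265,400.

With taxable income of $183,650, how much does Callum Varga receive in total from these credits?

$10,040

Energy Efficiency Rebate: income exceeds $46,100 by $137,550, which is 46 full-or-partial $3,000 increments; reduction = 46 × $28 = $1,288, leaving $98.
Low-Income Housing Credit: 32% of the $5,150 excess over $178,500 is $1,648; credit = $6,525 − $1,648 = $4,877.
Commuter Credit: $183,650 is below the $204,800 cutoff, so the full $3,975 applies.
Working Family Credit: $183,650 is $14,250 into a $96,000 phase-out range, leaving 81,750/96,000 of the credit: $1,280 × 81,750/96,000 = $1,090.
Total: $98 + $4,877 + $3,975 + $1,090 = $10,040.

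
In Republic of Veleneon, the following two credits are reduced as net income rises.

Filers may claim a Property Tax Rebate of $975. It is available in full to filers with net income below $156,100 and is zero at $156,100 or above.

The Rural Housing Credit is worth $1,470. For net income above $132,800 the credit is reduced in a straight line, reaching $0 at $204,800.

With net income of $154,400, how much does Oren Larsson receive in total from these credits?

Property Tax Rebate: $154,400 is below the $156,100 cutoff, so the full $975 applies.
Rural Housing Credit: $154,400 is $21,600 into a $72,000 phase-out range, leaving 50,400/72,000 of the credit: $1,470 × 50,400/72,000 = $1,029.
Total: $975 + $1,029 = $2,004.

$2,004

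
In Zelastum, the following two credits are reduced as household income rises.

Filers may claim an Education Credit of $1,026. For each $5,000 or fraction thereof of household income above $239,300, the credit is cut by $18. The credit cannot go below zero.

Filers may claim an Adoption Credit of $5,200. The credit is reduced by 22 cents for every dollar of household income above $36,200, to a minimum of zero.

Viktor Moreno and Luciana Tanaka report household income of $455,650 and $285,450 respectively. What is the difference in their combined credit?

$612

Viktor ($455,650): Education Credit: income exceeds $239,300 by $216,350, which is 44 full-or-partial $5,000 increments; reduction = 44 × $18 = $792, leaving $234. Adoption Credit: 22% of the $419,450 excess over $36,200 is $92,279 ≥ base, so the credit is $0. total $234 + $0 = $234
Luciana ($285,450): Education Credit: income exceeds $239,300 by $46,150, which is 10 full-or-partial $5,000 increments; reduction = 10 × $18 = $180, leaving $846. Adoption Credit: 22% of the $249,250 excess over $36,200 is $54,835 ≥ base, so the credit is $0. total $846 + $0 = $846
Difference: |$234 − $846| = $612.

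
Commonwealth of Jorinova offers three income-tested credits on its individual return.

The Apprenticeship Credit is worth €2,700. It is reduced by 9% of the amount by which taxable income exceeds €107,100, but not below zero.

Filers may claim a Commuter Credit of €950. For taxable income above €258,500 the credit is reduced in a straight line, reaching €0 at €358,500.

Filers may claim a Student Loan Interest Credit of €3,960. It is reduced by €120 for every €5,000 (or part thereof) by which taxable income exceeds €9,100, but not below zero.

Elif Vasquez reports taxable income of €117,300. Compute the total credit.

€4,052

Apprenticeship Credit: 9% of the €10,200 excess over €107,100 is €918; credit = €2,700 − €918 = €1,782.
Commuter Credit: €117,300 is at or below the €258,500 threshold, so the full €950 applies.
Student Loan Interest Credit: income exceeds €9,100 by €108,200, which is 22 full-or-partial €5,000 increments; reduction = 22 × €120 = €2,640, leaving €1,320.
Total: €1,782 + €950 + €1,320 = €4,052.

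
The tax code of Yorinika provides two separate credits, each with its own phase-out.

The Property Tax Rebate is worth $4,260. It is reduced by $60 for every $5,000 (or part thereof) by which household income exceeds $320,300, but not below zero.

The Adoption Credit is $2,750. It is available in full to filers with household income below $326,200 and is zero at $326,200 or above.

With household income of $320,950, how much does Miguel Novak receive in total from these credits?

Property Tax Rebate: income exceeds $320,300 by $650, which is 1 full-or-partial $5,000 increment; reduction = 1 × $60 = $60, leaving $4,200.
Adoption Credit: $320,950 is below the $326,200 cutoff, so the full $2,750 applies.
Total: $4,200 + $2,750 = $6,950.

$6,950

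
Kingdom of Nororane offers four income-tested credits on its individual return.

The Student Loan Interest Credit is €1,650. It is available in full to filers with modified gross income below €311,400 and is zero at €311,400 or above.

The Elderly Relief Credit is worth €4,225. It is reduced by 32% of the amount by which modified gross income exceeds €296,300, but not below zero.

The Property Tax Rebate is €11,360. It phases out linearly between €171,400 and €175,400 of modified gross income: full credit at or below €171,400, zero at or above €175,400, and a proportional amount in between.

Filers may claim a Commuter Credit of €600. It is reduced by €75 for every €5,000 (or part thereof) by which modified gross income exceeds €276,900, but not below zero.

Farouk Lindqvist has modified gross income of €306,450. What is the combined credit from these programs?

Student Loan Interest Credit: €306,450 is below the €311,400 cutoff, so the full €1,650 applies.
Elderly Relief Credit: 32% of the €10,150 excess over €296,300 is €3,248; credit = €4,225 − €3,248 = €977.
Property Tax Rebate: €306,450 is at or above €175,400, so the credit is €0.
Commuter Credit: income exceeds €276,900 by €29,550, which is 6 full-or-partial €5,000 increments; reduction = 6 × €75 = €450, leaving €150.
Total: €1,650 + €977 + €0 + €150 = €2,777.

€2,777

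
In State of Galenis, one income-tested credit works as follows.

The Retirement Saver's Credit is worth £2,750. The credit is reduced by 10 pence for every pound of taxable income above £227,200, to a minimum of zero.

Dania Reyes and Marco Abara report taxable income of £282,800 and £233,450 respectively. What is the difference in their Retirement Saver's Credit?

Dania (£282,800): Retirement Saver's Credit: 10% of the £55,600 excess over £227,200 is £5,560 ≥ base, so the credit is £0.
Marco (£233,450): Retirement Saver's Credit: 10% of the £6,250 excess over £227,200 is £625; credit = £2,750 − £625 = £2,125.
Difference: |£0 − £2,125| = £2,125.

£2,125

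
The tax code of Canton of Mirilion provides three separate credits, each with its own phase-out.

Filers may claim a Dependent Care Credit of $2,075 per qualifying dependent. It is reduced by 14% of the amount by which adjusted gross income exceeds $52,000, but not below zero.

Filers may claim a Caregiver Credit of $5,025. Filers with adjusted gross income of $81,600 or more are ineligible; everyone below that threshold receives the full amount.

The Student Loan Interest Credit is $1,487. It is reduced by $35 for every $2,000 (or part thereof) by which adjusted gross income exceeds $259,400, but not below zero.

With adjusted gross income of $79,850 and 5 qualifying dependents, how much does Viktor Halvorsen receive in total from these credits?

$12,988

Dependent Care Credit: base = 5 × $2,075 = $10,375. 14% of the $27,850 excess over $52,000 is $3,899; credit = $10,375 − $3,899 = $6,476.
Caregiver Credit: $79,850 is below the $81,600 cutoff, so the full $5,025 applies.
Student Loan Interest Credit: $79,850 is at or below the $259,400 threshold, so the full $1,487 applies.
Total: $6,476 + $5,025 + $1,487 = $12,988.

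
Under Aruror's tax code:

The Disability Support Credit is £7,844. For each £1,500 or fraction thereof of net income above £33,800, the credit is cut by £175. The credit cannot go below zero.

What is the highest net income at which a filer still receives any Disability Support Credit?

£99,800

After 44 increments the reduction is 44 × £175 = £7,700, leaving £144; one more increment wipes it out. Increment 44 ends at excess 44 × £1,500 = £66,000, so the highest qualifying income is £33,800 + £66,000 = £99,800.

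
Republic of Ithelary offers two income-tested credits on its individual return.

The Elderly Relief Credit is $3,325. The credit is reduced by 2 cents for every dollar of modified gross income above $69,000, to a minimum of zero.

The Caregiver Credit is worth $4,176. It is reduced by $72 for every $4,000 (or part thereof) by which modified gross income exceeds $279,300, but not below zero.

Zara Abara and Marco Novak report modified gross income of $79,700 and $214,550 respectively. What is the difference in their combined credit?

Zara ($79,700): Elderly Relief Credit: 2% of the $10,700 excess over $69,000 is $214; credit = $3,325 − $214 = $3,111. Caregiver Credit: $79,700 is at or below the $279,300 threshold, so the full $4,176 applies. total $3,111 + $4,176 = $7,287
Marco ($214,550): Elderly Relief Credit: 2% of the $145,550 excess over $69,000 is $2,911; credit = $3,325 − $2,911 = $414. Caregiver Credit: $214,550 is at or below the $279,300 threshold, so the full $4,176 applies. total $414 + $4,176 = $4,590
Difference: |$7,287 − $4,590| = $2,697.

$2,697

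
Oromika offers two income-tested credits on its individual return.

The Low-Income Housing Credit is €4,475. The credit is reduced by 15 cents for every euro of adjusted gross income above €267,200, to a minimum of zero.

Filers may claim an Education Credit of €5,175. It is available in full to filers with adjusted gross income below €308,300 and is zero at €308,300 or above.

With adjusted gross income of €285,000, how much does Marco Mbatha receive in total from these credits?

Low-Income Housing Credit: 15% of the €17,800 excess over €267,200 is €2,670; credit = €4,475 − €2,670 = €1,805.
Education Credit: €285,000 is below the €308,300 cutoff, so the full €5,175 applies.
Total: €1,805 + €5,175 = €6,980.

€6,980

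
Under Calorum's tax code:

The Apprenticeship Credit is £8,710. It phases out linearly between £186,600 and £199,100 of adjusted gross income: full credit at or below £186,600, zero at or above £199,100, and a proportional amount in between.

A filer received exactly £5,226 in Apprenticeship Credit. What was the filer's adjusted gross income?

£191,600

£5,226 is 5,226/8,710 of the full £8,710, so 3,484/8,710 of the £12,500 range has been used: income = £186,600 + £12,500 × 3,484/8,710 = £191,600.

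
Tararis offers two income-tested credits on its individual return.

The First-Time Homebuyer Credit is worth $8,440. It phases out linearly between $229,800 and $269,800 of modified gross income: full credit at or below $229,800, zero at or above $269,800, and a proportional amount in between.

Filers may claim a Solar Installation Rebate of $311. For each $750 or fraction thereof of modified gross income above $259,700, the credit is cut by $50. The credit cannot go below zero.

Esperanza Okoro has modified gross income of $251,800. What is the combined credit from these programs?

$4,109

First-Time Homebuyer Credit: $251,800 is $22,000 into a $40,000 phase-out range, leaving 18,000/40,000 of the credit: $8,440 × 18,000/40,000 = $3,798.
Solar Installation Rebate: $251,800 is at or below the $259,700 threshold, so the full $311 applies.
Total: $3,798 + $311 = $4,109.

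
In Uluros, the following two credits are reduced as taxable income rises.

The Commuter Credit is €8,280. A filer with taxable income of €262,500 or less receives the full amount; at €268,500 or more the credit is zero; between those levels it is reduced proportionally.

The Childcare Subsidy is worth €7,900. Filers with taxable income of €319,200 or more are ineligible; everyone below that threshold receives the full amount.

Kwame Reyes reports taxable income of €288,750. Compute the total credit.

Commuter Credit: €288,750 is at or above €268,500, so the credit is €0.
Childcare Subsidy: €288,750 is below the €319,200 cutoff, so the full €7,900 applies.
Total: €0 + €7,900 = €7,900.

€7,900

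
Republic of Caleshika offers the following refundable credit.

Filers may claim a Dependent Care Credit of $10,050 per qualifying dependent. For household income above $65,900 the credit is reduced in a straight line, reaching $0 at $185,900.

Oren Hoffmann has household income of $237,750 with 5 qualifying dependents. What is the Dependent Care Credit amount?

$0

Dependent Care Credit: base = 5 × $10,050 = $50,250. $237,750 is at or above $185,900, so the credit is $0.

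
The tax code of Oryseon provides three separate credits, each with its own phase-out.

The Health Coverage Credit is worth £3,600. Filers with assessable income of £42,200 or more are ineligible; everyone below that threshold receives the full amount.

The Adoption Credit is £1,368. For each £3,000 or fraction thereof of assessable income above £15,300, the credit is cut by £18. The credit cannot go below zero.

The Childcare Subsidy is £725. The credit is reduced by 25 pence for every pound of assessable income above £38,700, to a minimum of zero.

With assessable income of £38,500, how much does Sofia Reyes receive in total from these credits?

£5,549

Health Coverage Credit: £38,500 is below the £42,200 cutoff, so the full £3,600 applies.
Adoption Credit: income exceeds £15,300 by £23,200, which is 8 full-or-partial £3,000 increments; reduction = 8 × £18 = £144, leaving £1,224.
Childcare Subsidy: £38,500 is at or below the £38,700 threshold, so the full £725 applies.
Total: £3,600 + £1,224 + £725 = £5,549.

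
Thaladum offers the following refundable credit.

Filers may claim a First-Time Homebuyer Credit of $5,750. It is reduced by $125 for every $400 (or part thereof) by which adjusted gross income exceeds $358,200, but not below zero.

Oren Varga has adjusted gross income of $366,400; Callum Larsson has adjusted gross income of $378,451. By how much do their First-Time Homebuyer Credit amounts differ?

$3,125

Oren ($366,400): First-Time Homebuyer Credit: income exceeds $358,200 by $8,200, which is 21 full-or-partial $400 increments; reduction = 21 × $125 = $2,625, leaving $3,125.
Callum ($378,451): First-Time Homebuyer Credit: income exceeds $358,200 by $20,251 → 51 increments × $125 = $6,375 ≥ base, so the credit is $0.
Difference: |$3,125 − $0| = $3,125.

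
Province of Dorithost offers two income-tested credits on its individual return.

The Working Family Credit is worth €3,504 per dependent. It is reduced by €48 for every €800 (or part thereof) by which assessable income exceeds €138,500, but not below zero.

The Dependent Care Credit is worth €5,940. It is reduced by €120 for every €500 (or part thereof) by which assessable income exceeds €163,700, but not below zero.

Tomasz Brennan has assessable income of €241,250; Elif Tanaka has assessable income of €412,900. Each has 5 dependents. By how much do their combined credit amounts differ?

Tomasz (€241,250): Working Family Credit: base = 5 × €3,504 = €17,520. income exceeds €138,500 by €102,750, which is 129 full-or-partial €800 increments; reduction = 129 × €48 = €6,192, leaving €11,328. Dependent Care Credit: income exceeds €163,700 by €77,550 → 156 increments × €120 = €18,720 ≥ base, so the credit is €0. total €11,328 + €0 = €11,328
Elif (€412,900): Working Family Credit: base = 5 × €3,504 = €17,520. income exceeds €138,500 by €274,400, which is 343 full-or-partial €800 increments; reduction = 343 × €48 = €16,464, leaving €1,056. Dependent Care Credit: income exceeds €163,700 by €249,200 → 499 increments × €120 = €59,880 ≥ base, so the credit is €0. total €1,056 + €0 = €1,056
Difference: |€11,328 − €1,056| = €10,272.

€10,272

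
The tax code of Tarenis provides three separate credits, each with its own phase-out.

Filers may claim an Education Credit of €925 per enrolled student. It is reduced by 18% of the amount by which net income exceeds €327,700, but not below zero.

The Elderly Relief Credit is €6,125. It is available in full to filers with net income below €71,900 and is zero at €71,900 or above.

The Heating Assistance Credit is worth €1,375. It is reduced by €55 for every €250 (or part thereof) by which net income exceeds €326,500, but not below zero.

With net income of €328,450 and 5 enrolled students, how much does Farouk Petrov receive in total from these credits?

Education Credit: base = 5 × €925 = €4,625. 18% of the €750 excess over €327,700 is €135; credit = €4,625 − €135 = €4,490.
Elderly Relief Credit: €328,450 meets or exceeds the €71,900 cutoff, so the credit is €0.
Heating Assistance Credit: income exceeds €326,500 by €1,950, which is 8 full-or-partial €250 increments; reduction = 8 × €55 = €440, leaving €935.
Total: €4,490 + €0 + €935 = €5,425.

€5,425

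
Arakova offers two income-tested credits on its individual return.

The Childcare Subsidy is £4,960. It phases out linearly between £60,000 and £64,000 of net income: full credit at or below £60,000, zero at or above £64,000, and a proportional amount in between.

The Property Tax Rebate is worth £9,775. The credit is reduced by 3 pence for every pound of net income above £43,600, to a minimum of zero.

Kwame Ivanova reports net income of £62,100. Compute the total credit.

Childcare Subsidy: £62,100 is £2,100 into a £4,000 phase-out range, leaving 1,900/4,000 of the credit: £4,960 × 1,900/4,000 = £2,356.
Property Tax Rebate: 3% of the £18,500 excess over £43,600 is £555; credit = £9,775 − £555 = £9,220.
Total: £2,356 + £9,220 = £11,576.

£11,576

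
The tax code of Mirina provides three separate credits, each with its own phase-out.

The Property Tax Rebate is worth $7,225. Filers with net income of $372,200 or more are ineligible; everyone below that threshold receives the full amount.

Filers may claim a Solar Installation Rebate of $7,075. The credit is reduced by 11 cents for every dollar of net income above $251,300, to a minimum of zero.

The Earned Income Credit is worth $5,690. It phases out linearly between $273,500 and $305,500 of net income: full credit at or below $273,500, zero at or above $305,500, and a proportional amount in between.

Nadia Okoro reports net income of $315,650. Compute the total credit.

$7,225

Property Tax Rebate: $315,650 is below the $372,200 cutoff, so the full $7,225 applies.
Solar Installation Rebate: 11% of the $64,350 excess over $251,300 is $7,078.50 ≥ base, so the credit is $0.
Earned Income Credit: $315,650 is at or above $305,500, so the credit is $0.
Total: $7,225 + $0 + $0 = $7,225.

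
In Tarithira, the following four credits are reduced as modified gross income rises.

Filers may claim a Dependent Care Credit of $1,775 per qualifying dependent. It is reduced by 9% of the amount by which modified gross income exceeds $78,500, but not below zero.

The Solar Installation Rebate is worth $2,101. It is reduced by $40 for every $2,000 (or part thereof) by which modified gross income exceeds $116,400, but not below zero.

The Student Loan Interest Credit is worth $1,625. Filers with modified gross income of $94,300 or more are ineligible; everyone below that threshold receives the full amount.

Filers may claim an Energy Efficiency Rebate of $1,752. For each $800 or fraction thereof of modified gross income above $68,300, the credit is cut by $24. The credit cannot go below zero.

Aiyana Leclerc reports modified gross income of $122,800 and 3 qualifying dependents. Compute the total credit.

$3,375

Dependent Care Credit: base = 3 × $1,775 = $5,325. 9% of the $44,300 excess over $78,500 is $3,987; credit = $5,325 − $3,987 = $1,338.
Solar Installation Rebate: income exceeds $116,400 by $6,400, which is 4 full-or-partial $2,000 increments; reduction = 4 × $40 = $160, leaving $1,941.
Student Loan Interest Credit: $122,800 meets or exceeds the $94,300 cutoff, so the credit is $0.
Energy Efficiency Rebate: income exceeds $68,300 by $54,500, which is 69 full-or-partial $800 increments; reduction = 69 × $24 = $1,656, leaving $96.
Total: $1,338 + $1,941 + $0 + $96 = $3,375.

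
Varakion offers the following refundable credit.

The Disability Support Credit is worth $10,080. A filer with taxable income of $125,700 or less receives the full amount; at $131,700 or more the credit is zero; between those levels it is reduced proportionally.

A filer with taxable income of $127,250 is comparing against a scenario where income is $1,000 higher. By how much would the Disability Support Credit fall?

At $127,250 — $127,250 is $1,550 into a $6,000 phase-out range, leaving 4,450/6,000 of the credit: $10,080 × 4,450/6,000 = $7,476.
At $128,250 — $128,250 is $2,550 into a $6,000 phase-out range, leaving 3,450/6,000 of the credit: $10,080 × 3,450/6,000 = $5,796.
Lost: $7,476 − $5,796 = $1,680.

$1,680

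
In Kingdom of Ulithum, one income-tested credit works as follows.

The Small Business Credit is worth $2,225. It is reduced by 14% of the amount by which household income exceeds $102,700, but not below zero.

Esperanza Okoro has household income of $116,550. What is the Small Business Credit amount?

$286

Small Business Credit: 14% of the $13,850 excess over $102,700 is $1,939; credit = $2,225 − $1,939 = $286.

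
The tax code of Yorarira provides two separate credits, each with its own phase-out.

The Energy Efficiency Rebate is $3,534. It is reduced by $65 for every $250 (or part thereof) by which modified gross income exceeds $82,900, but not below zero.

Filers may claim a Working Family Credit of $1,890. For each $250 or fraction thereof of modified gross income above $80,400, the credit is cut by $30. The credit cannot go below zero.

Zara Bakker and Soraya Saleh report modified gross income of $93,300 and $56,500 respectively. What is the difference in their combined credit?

$4,290

Zara ($93,300): Energy Efficiency Rebate: income exceeds $82,900 by $10,400, which is 42 full-or-partial $250 increments; reduction = 42 × $65 = $2,730, leaving $804. Working Family Credit: income exceeds $80,400 by $12,900, which is 52 full-or-partial $250 increments; reduction = 52 × $30 = $1,560, leaving $330. total $804 + $330 = $1,134
Soraya ($56,500): Energy Efficiency Rebate: $56,500 is at or below the $82,900 threshold, so the full $3,534 applies. Working Family Credit: $56,500 is at or below the $80,400 threshold, so the full $1,890 applies. total $3,534 + $1,890 = $5,424
Difference: |$1,134 − $5,424| = $4,290.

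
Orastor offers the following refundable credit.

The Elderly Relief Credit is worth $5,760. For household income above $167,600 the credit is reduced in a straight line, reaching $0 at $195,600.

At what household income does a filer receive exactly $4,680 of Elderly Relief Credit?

$4,680 is 4,680/5,760 of the full $5,760, so 1,080/5,760 of the $28,000 range has been used: income = $167,600 + $28,000 × 1,080/5,760 = $172,850.

$172,850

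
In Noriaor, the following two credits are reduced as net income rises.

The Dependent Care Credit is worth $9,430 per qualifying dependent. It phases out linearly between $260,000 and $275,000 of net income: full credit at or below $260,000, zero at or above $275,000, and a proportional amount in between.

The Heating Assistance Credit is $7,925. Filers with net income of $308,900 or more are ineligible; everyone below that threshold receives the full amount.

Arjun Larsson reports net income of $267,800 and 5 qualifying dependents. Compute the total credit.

Dependent Care Credit: base = 5 × $9,430 = $47,150. $267,800 is $7,800 into a $15,000 phase-out range, leaving 7,200/15,000 of the credit: $47,150 × 7,200/15,000 = $22,632.
Heating Assistance Credit: $267,800 is below the $308,900 cutoff, so the full $7,925 applies.
Total: $22,632 + $7,925 = $30,557.

$30,557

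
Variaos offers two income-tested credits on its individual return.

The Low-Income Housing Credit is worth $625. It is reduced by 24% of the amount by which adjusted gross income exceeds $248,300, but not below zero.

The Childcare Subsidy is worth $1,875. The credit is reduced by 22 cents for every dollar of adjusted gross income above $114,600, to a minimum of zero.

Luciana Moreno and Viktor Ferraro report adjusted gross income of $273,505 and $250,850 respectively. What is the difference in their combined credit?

$13

Luciana ($273,505): Low-Income Housing Credit: 24% of the $25,205 excess over $248,300 is $6,049.20 ≥ base, so the credit is $0. Childcare Subsidy: 22% of the $158,905 excess over $114,600 is $34,959.10 ≥ base, so the credit is $0. total $0 + $0 = $0
Viktor ($250,850): Low-Income Housing Credit: 24% of the $2,550 excess over $248,300 is $612; credit = $625 − $612 = $13. Childcare Subsidy: 22% of the $136,250 excess over $114,600 is $29,975 ≥ base, so the credit is $0. total $13 + $0 = $13
Difference: |$0 − $13| = $13.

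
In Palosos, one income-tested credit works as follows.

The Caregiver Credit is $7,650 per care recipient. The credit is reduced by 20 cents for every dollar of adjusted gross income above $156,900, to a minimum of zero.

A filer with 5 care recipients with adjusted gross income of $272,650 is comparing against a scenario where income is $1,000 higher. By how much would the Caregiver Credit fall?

$200

At $272,650 — base = 5 × $7,650 = $38,250. 20% of the $115,750 excess over $156,900 is $23,150; credit = $38,250 − $23,150 = $15,100.
At $273,650 — base = 5 × $7,650 = $38,250. 20% of the $116,750 excess over $156,900 is $23,350; credit = $38,250 − $23,350 = $14,900.
Lost: $15,100 − $14,900 = $200.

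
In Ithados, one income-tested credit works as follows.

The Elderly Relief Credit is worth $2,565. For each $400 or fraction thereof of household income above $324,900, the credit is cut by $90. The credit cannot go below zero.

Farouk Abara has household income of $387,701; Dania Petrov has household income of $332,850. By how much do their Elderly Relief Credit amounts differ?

$765

Farouk ($387,701): Elderly Relief Credit: income exceeds $324,900 by $62,801 → 158 increments × $90 = $14,220 ≥ base, so the credit is $0.
Dania ($332,850): Elderly Relief Credit: income exceeds $324,900 by $7,950, which is 20 full-or-partial $400 increments; reduction = 20 × $90 = $1,800, leaving $765.
Difference: |$0 − $765| = $765.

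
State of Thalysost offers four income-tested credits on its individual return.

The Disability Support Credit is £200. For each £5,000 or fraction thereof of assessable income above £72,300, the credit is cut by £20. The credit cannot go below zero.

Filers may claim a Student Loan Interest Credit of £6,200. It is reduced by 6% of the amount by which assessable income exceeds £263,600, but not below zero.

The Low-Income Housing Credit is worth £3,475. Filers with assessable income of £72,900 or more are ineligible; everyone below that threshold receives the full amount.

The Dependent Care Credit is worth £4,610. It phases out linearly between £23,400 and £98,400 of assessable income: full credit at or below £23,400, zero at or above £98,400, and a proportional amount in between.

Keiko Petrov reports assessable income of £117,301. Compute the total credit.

£6,200

Disability Support Credit: income exceeds £72,300 by £45,001 → 10 increments × £20 = £200 ≥ base, so the credit is £0.
Student Loan Interest Credit: £117,301 is at or below the £263,600 threshold, so the full £6,200 applies.
Low-Income Housing Credit: £117,301 meets or exceeds the £72,900 cutoff, so the credit is £0.
Dependent Care Credit: £117,301 is at or above £98,400, so the credit is £0.
Total: £0 + £6,200 + £0 + £0 = £6,200.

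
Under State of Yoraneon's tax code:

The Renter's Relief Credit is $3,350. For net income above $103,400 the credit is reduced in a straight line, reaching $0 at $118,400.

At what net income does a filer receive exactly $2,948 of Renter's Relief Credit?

$2,948 is 2,948/3,350 of the full $3,350, so 402/3,350 of the $15,000 range has been used: income = $103,400 + $15,000 × 402/3,350 = $105,200.

$105,200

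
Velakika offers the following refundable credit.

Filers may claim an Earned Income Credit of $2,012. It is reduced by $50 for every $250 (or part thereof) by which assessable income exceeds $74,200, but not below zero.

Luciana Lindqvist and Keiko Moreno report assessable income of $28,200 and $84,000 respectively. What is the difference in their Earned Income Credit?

$2,000

Luciana ($28,200): Earned Income Credit: $28,200 is at or below the $74,200 threshold, so the full $2,012 applies.
Keiko ($84,000): Earned Income Credit: income exceeds $74,200 by $9,800, which is 40 full-or-partial $250 increments; reduction = 40 × $50 = $2,000, leaving $12.
Difference: |$2,012 − $12| = $2,000.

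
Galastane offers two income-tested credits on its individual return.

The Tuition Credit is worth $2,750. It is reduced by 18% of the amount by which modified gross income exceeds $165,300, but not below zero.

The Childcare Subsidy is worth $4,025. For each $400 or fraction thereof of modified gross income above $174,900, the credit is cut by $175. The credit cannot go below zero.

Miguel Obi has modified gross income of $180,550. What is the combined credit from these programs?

Tuition Credit: 18% of the $15,250 excess over $165,300 is $2,745; credit = $2,750 − $2,745 = $5.
Childcare Subsidy: income exceeds $174,900 by $5,650, which is 15 full-or-partial $400 increments; reduction = 15 × $175 = $2,625, leaving $1,400.
Total: $5 + $1,400 = $1,405.

$1,405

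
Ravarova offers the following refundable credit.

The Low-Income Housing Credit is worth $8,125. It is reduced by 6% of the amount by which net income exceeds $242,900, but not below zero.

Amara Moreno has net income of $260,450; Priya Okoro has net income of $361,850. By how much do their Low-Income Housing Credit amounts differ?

$6,084

Amara ($260,450): Low-Income Housing Credit: 6% of the $17,550 excess over $242,900 is $1,053; credit = $8,125 − $1,053 = $7,072.
Priya ($361,850): Low-Income Housing Credit: 6% of the $118,950 excess over $242,900 is $7,137; credit = $8,125 − $7,137 = $988.
Difference: |$7,072 − $988| = $6,084.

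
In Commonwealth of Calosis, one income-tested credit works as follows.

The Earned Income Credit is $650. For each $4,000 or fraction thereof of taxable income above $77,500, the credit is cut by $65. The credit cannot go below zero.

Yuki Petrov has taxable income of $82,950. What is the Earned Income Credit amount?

$520

Earned Income Credit: income exceeds $77,500 by $5,450, which is 2 full-or-partial $4,000 increments; reduction = 2 × $65 = $130, leaving $520.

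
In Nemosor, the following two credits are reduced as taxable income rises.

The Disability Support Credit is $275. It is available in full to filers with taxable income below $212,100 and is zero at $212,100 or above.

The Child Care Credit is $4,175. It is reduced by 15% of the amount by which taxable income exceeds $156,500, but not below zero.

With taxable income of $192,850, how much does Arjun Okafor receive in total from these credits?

Disability Support Credit: $192,850 is below the $212,100 cutoff, so the full $275 applies.
Child Care Credit: 15% of the $36,350 excess over $156,500 is $5,452.50 ≥ base, so the credit is $0.
Total: $275 + $0 = $275.

$275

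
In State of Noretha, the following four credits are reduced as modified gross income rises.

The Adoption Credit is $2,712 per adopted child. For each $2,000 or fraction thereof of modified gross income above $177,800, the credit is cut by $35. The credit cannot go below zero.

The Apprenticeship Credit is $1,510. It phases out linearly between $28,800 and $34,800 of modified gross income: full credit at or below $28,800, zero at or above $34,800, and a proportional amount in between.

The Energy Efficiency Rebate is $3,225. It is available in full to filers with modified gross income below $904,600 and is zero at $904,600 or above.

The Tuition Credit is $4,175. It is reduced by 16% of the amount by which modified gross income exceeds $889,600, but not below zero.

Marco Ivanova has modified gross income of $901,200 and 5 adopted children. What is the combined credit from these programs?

$6,434

Adoption Credit: base = 5 × $2,712 = $13,560. income exceeds $177,800 by $723,400, which is 362 full-or-partial $2,000 increments; reduction = 362 × $35 = $12,670, leaving $890.
Apprenticeship Credit: $901,200 is at or above $34,800, so the credit is $0.
Energy Efficiency Rebate: $901,200 is below the $904,600 cutoff, so the full $3,225 applies.
Tuition Credit: 16% of the $11,600 excess over $889,600 is $1,856; credit = $4,175 − $1,856 = $2,319.
Total: $890 + $0 + $3,225 + $2,319 = $6,434.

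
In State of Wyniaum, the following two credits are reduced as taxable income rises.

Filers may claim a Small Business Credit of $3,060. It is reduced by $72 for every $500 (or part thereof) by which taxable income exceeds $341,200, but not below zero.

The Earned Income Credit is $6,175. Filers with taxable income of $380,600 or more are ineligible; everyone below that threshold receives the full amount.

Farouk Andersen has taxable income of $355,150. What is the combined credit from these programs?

Small Business Credit: income exceeds $341,200 by $13,950, which is 28 full-or-partial $500 increments; reduction = 28 × $72 = $2,016, leaving $1,044.
Earned Income Credit: $355,150 is below the $380,600 cutoff, so the full $6,175 applies.
Total: $1,044 + $6,175 = $7,219.

$7,219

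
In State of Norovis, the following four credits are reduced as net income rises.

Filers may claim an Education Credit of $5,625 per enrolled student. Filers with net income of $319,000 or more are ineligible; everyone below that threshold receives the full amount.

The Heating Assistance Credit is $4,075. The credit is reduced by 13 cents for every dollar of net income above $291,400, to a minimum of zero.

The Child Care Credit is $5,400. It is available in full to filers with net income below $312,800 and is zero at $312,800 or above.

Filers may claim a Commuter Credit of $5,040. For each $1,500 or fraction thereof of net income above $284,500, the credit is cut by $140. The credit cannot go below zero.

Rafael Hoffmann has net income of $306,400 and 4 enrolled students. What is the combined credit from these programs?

Education Credit: base = 4 × $5,625 = $22,500. $306,400 is below the $319,000 cutoff, so the full $22,500 applies.
Heating Assistance Credit: 13% of the $15,000 excess over $291,400 is $1,950; credit = $4,075 − $1,950 = $2,125.
Child Care Credit: $306,400 is below the $312,800 cutoff, so the full $5,400 applies.
Commuter Credit: income exceeds $284,500 by $21,900, which is 15 full-or-partial $1,500 increments; reduction = 15 × $140 = $2,100, leaving $2,940.
Total: $22,500 + $2,125 + $5,400 + $2,940 = $32,965.

$32,965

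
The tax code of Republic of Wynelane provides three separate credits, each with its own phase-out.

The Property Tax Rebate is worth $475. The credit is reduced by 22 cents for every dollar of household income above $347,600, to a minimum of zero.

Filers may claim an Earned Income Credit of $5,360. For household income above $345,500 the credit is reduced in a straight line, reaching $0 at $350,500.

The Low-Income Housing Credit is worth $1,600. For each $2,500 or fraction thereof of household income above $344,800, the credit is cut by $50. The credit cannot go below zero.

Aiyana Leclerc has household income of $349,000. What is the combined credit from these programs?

$3,275

Property Tax Rebate: 22% of the $1,400 excess over $347,600 is $308; credit = $475 − $308 = $167.
Earned Income Credit: $349,000 is $3,500 into a $5,000 phase-out range, leaving 1,500/5,000 of the credit: $5,360 × 1,500/5,000 = $1,608.
Low-Income Housing Credit: income exceeds $344,800 by $4,200, which is 2 full-or-partial $2,500 increments; reduction = 2 × $50 = $100, leaving $1,500.
Total: $167 + $1,608 + $1,500 = $3,275.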